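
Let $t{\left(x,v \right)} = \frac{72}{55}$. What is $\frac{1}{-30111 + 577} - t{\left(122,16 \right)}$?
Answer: $- \frac{2126503}{1624370} \approx -1.3091$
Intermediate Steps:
$t{\left(x,v \right)} = \frac{72}{55}$ ($t{\left(x,v \right)} = 72 \cdot \frac{1}{55} = \frac{72}{55}$)
$\frac{1}{-30111 + 577} - t{\left(122,16 \right)} = \frac{1}{-30111 + 577} - \frac{72}{55} = \frac{1}{-29534} - \frac{72}{55} = - \frac{1}{29534} - \frac{72}{55} = - \frac{2126503}{1624370}$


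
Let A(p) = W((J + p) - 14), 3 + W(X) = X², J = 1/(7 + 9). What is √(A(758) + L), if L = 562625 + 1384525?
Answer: √640198657/16 ≈ 1581.4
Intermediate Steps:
J = 1/16 ≈ 0.062500
L = 1947150
W(X) = -3 + X²
A(p) = -3 + (-223/16 + p)² (A(p) = -3 + ((1/16 + p) - 14)² = -3 + (-223/16 + p)²)
√(A(758) + L) = √((-3 + (-223 + 16*758)²/256) + 1947150) = √((-3 + (-223 + 12128)²/256) + 1947150) = √((-3 + (1/256)*11905²) + 1947150) = √((-3 + (1/256)*141729025) + 1947150) = √((-3 + 141729025/256) + 1947150) = √(141728257/256 + 1947150) = √(640198657/256) = √640198657/16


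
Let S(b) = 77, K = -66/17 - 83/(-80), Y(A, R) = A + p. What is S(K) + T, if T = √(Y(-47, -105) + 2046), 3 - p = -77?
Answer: 77 + 3*√231 ≈ 122.60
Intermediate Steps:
p = 80 (p = 3 - 1*(-77) = 3 + 77 = 80)
Y(A, R) = 80 + A (Y(A, R) = A + 80 = 80 + A)
T = 3*√231 (T = √((80 - 47) + 2046) = √(33 + 2046) = √2079 = 3*√231 ≈ 45.596)
K = -3869/1360 (K = -66*1/17 - 83*(-1/80) = -66/17 + 83/80 = -3869/1360 ≈ -2.8449)
S(K) + T = 77 + 3*√231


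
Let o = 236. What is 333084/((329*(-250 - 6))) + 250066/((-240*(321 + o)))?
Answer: -1024816061/175922880 ≈ -5.8254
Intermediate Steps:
333084/((329*(-250 - 6))) + 250066/((-240*(321 + o))) = 333084/((329*(-250 - 6))) + 250066/((-240*(321 + 236))) = 333084/((329*(-256))) + 250066/((-240*557)) = 333084/(-84224) + 250066/(-133680) = 333084*(-1/84224) + 250066*(-1/133680) = -83271/21056 - 125033/66840 = -1024816061/175922880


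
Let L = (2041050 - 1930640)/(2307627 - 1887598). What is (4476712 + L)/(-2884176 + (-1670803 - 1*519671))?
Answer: -313391495843/355250027475 ≈ -0.88217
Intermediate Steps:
L = 110410/420029 ≈ 0.26286
(4476712 + L)/(-2884176 + (-1670803 - 1*519671)) = (4476712 + 110410/420029)/(-2884176 + (-1670803 - 1*519671)) = 1880348975058/(420029*(-2884176 + (-1670803 - 519671))) = 1880348975058/(420029*(-2884176 - 2190474)) = (1880348975058/420029)/(-5074650) = (1880348975058/420029)*(-1/5074650) = -313391495843/355250027475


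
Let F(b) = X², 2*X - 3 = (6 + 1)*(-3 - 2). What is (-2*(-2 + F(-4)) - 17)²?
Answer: 275625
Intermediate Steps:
X = -16 (X = 3/2 + ((6 + 1)*(-3 - 2))/2 = 3/2 + (7*(-5))/2 = 3/2 + (½)*(-35) = 3/2 - 35/2 = -16)
F(b) = 256 (F(b) = (-16)² = 256)
(-2*(-2 + F(-4)) - 17)² = (-2*(-2 + 256) - 17)² = (-2*254 - 17)² = (-508 - 17)² = (-525)² = 275625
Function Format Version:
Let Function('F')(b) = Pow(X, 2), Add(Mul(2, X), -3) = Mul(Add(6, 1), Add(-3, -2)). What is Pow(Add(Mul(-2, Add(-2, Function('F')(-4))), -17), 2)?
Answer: 275625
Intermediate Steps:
X = -16 (X = Add(Rational(3, 2), Mul(Rational(1, 2), Mul(Add(6, 1), Add(-3, -2)))) = Add(Rational(3, 2), Mul(Rational(1, 2), Mul(7, -5))) = Add(Rational(3, 2), Mul(Rational(1, 2), -35)) = Add(Rational(3, 2), Rational(-35, 2)) = -16)
Function('F')(b) = 256 (Function('F')(b) = Pow(-16, 2) = 256)
Pow(Add(Mul(-2, Add(-2, Function('F')(-4))), -17), 2) = Pow(Add(Mul(-2, Add(-2, 256)), -17), 2) = Pow(Add(Mul(-2, 254), -17), 2) = Pow(Add(-508, -17), 2) = Pow(-525, 2) = 275625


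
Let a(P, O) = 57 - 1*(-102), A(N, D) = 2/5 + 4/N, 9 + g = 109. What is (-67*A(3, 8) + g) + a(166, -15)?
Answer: 2143/15 ≈ 142.87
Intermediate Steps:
g = 100 (g = -9 + 109 = 100)
A(N, D) = ⅖ + 4/N (A(N, D) = 2*(⅕) + 4/N = ⅖ + 4/N)
a(P, O) = 159 (a(P, O) = 57 + 102 = 159)
(-67*A(3, 8) + g) + a(166, -15) = (-67*(⅖ + 4/3) + 100) + 159 = (-67*26/15 + 100) + 159 = (-1742/15 + 100) + 159 = -242/15 + 159 = 2143/15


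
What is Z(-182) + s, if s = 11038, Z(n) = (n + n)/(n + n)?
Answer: 11039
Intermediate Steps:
Z(n) = 1 (Z(n) = (2*n)/((2*n)) = (2*n)*(1/(2*n)) = 1)
Z(-182) + s = 1 + 11038 = 11039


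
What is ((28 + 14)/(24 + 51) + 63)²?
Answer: 2524921/625 ≈ 4039.9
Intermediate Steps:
((28 + 14)/(24 + 51) + 63)² = (42/75 + 63)² = (42*(1/75) + 63)² = (14/25 + 63)² = (1589/25)² = 2524921/625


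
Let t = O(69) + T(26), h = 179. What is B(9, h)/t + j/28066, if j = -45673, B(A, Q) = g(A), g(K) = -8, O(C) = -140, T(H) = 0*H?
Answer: -1542423/982310 ≈ -1.5702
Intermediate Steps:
T(H) = 0
B(A, Q) = -8
t = -140 (t = -140 + 0 = -140)
B(9, h)/t + j/28066 = -8/(-140) - 45673/28066 = -8*(-1/140) - 45673*1/28066 = 2/35 - 45673/28066 = -1542423/982310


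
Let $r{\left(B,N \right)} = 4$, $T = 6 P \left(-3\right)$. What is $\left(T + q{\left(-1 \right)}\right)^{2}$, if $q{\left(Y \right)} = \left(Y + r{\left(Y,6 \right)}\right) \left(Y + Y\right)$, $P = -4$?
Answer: $4356$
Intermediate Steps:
$T = 72$ ($T = 6 \left(-4\right) \left(-3\right) = \left(-24\right) \left(-3\right) = 72$)
$q{\left(Y \right)} = 2 Y \left(4 + Y\right)$ ($q{\left(Y \right)} = \left(Y + 4\right) \left(Y + Y\right) = \left(4 + Y\right) 2 Y = 2 Y \left(4 + Y\right)$)
$\left(T + q{\left(-1 \right)}\right)^{2} = \left(72 + 2 \left(-1\right) \left(4 - 1\right)\right)^{2} = \left(72 + 2 \left(-1\right) 3\right)^{2} = \left(72 - 6\right)^{2} = 66^{2} = 4356$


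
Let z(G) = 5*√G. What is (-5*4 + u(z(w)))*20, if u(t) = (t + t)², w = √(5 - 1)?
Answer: 3600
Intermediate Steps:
w = 2 (w = √4 = 2)
u(t) = 4*t² (u(t) = (2*t)² = 4*t²)
(-5*4 + u(z(w)))*20 = (-5*4 + 4*(5*√2)²)*20 = (-20 + 4*50)*20 = (-20 + 200)*20 = 180*20 = 3600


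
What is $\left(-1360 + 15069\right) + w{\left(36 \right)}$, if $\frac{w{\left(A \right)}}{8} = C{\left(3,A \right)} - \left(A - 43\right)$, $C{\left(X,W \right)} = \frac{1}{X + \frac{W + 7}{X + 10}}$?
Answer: $\frac{564417}{41} \approx 13766.0$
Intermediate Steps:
$C{\left(X,W \right)} = \frac{1}{X + \frac{7 + W}{10 + X}}$
$w{\left(A \right)} = 344 - 8 A + \frac{104}{46 + A}$ ($w{\left(A \right)} = 8 \left(\frac{10 + 3}{7 + A + 3^{2} + 10 \cdot 3} - \left(A - 43\right)\right) = 8 \left(\frac{1}{7 + A + 9 + 30} \cdot 13 - \left(-43 + A\right)\right) = 8 \left(\frac{1}{46 + A} 13 - \left(-43 + A\right)\right) = 8 \left(\frac{13}{46 + A} - \left(-43 + A\right)\right) = 8 \left(43 - A + \frac{13}{46 + A}\right) = 344 - 8 A + \frac{104}{46 + A}$)
$\left(-1360 + 15069\right) + w{\left(36 \right)} = \left(-1360 + 15069\right) + \frac{8 \left(13 + \left(43 - 36\right) \left(46 + 36\right)\right)}{46 + 36} = 13709 + \frac{8 \left(13 + \left(43 - 36\right) 82\right)}{82} = 13709 + 8 \cdot \frac{1}{82} \left(13 + 7 \cdot 82\right) = 13709 + 8 \cdot \frac{1}{82} \left(13 + 574\right) = 13709 + 8 \cdot \frac{1}{82} \cdot 587 = 13709 + \frac{2348}{41} = \frac{564417}{41}$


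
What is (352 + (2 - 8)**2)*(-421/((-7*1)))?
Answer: 163348/7 ≈ 23335.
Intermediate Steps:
(352 + (2 - 8)**2)*(-421/((-7*1))) = (352 + (-6)**2)*(-421/(-7)) = (352 + 36)*(-421*(-1/7)) = 388*(421/7) = 163348/7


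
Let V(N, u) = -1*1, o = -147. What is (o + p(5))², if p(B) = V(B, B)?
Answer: 21904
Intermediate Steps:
V(N, u) = -1
p(B) = -1
(o + p(5))² = (-147 - 1)² = (-148)² = 21904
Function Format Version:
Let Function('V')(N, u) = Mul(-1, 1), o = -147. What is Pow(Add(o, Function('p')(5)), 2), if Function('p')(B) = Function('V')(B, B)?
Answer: 21904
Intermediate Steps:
Function('V')(N, u) = -1
Function('p')(B) = -1
Pow(Add(o, Function('p')(5)), 2) = Pow(Add(-147, -1), 2) = Pow(-148, 2) = 21904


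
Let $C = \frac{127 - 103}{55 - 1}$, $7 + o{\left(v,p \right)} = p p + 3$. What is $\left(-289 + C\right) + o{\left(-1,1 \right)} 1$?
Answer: $- \frac{2624}{9} \approx -291.56$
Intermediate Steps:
$o{\left(v,p \right)} = -4 + p^{2}$ ($o{\left(v,p \right)} = -7 + \left(p p + 3\right) = -7 + \left(p^{2} + 3\right) = -7 + \left(3 + p^{2}\right) = -4 + p^{2}$)
$C = \frac{4}{9}$ ($C = \frac{24}{54} = 24 \cdot \frac{1}{54} = \frac{4}{9} \approx 0.44444$)
$\left(-289 + C\right) + o{\left(-1,1 \right)} 1 = \left(-289 + \frac{4}{9}\right) + \left(-4 + 1^{2}\right) 1 = - \frac{2597}{9} + \left(-4 + 1\right) 1 = - \frac{2597}{9} - 3 = - \frac{2624}{9}$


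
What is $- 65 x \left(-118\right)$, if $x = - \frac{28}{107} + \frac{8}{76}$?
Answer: $- \frac{2439060}{2033} \approx -1199.7$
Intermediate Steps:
$x = - \frac{318}{2033}$ ($x = \left(-28\right) \frac{1}{107} + 8 \cdot \frac{1}{76} = - \frac{28}{107} + \frac{2}{19} = - \frac{318}{2033} \approx -0.15642$)
$- 65 x \left(-118\right) = \left(-65\right) \left(- \frac{318}{2033}\right) \left(-118\right) = \frac{20670}{2033} \left(-118\right) = - \frac{2439060}{2033}$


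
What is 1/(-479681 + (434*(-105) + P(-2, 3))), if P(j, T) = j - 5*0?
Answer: -1/525253 ≈ -1.9038e-6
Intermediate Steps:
P(j, T) = j (P(j, T) = j + 0 = j)
1/(-479681 + (434*(-105) + P(-2, 3))) = 1/(-479681 + (434*(-105) - 2)) = 1/(-479681 + (-45570 - 2)) = 1/(-479681 - 45572) = 1/(-525253) = -1/525253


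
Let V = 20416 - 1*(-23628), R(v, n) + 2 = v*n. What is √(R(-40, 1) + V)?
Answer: 7*√898 ≈ 209.77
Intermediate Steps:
R(v, n) = -2 + n*v (R(v, n) = -2 + v*n = -2 + n*v)
V = 44044 (V = 20416 + 23628 = 44044)
√(R(-40, 1) + V) = √((-2 + 1*(-40)) + 44044) = √((-2 - 40) + 44044) = √(-42 + 44044) = √44002 = 7*√898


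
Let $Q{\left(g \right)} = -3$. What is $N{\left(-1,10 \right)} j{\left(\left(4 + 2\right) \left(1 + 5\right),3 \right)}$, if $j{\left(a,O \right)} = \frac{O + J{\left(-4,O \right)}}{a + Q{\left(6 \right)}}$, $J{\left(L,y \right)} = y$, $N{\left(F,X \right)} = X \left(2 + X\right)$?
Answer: $\frac{240}{11} \approx 21.818$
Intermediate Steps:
$j{\left(a,O \right)} = \frac{2 O}{-3 + a}$ ($j{\left(a,O \right)} = \frac{O + O}{a - 3} = \frac{2 O}{-3 + a}$)
$N{\left(-1,10 \right)} j{\left(\left(4 + 2\right) \left(1 + 5\right),3 \right)} = 10 \left(2 + 10\right) 2 \cdot 3 \frac{1}{-3 + \left(4 + 2\right) \left(1 + 5\right)} = 10 \cdot 12 \cdot 2 \cdot 3 \frac{1}{-3 + 6 \cdot 6} = 120 \cdot 2 \cdot 3 \frac{1}{-3 + 36} = 120 \cdot 2 \cdot 3 \cdot \frac{1}{33} = 120 \cdot \frac{2}{11} = \frac{240}{11}$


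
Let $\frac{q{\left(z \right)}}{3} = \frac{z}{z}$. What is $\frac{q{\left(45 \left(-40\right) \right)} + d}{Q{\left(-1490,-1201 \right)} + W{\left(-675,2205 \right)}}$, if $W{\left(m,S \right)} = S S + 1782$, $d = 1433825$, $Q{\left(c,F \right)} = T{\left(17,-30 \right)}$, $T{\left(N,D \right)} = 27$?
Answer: $\frac{716914}{2431917} \approx 0.29479$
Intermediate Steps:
$q{\left(z \right)} = 3$ ($q{\left(z \right)} = 3 \frac{z}{z} = 3 \cdot 1 = 3$)
$Q{\left(c,F \right)} = 27$
$W{\left(m,S \right)} = 1782 + S^{2}$ ($W{\left(m,S \right)} = S^{2} + 1782 = 1782 + S^{2}$)
$\frac{q{\left(45 \left(-40\right) \right)} + d}{Q{\left(-1490,-1201 \right)} + W{\left(-675,2205 \right)}} = \frac{3 + 1433825}{27 + \left(1782 + 2205^{2}\right)} = \frac{1433828}{27 + \left(1782 + 4862025\right)} = \frac{1433828}{27 + 4863807} = \frac{1433828}{4863834} = 1433828 \cdot \frac{1}{4863834} = \frac{716914}{2431917}$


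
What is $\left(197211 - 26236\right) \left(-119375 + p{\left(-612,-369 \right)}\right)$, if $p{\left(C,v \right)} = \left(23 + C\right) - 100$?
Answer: $-20527942400$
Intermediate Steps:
$p{\left(C,v \right)} = -77 + C$
$\left(197211 - 26236\right) \left(-119375 + p{\left(-612,-369 \right)}\right) = \left(197211 - 26236\right) \left(-119375 - 689\right) = 170975 \left(-119375 - 689\right) = 170975 \left(-120064\right) = -20527942400$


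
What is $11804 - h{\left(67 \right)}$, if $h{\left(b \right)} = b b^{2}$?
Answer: $-288959$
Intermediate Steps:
$h{\left(b \right)} = b^{3}$
$11804 - h{\left(67 \right)} = 11804 - 67^{3} = 11804 - 300763 = -288959$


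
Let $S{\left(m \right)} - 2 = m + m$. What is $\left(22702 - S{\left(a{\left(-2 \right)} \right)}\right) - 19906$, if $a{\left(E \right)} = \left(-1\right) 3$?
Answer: $2800$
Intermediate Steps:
$a{\left(E \right)} = -3$
$S{\left(m \right)} = 2 + 2 m$ ($S{\left(m \right)} = 2 + \left(m + m\right) = 2 + 2 m$)
$\left(22702 - S{\left(a{\left(-2 \right)} \right)}\right) - 19906 = \left(22702 - \left(2 + 2 \left(-3\right)\right)\right) - 19906 = \left(22702 - \left(2 - 6\right)\right) - 19906 = \left(22702 - -4\right) - 19906 = \left(22702 + 4\right) - 19906 = 22706 - 19906 = 2800$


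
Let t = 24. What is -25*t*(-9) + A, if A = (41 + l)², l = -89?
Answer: 7704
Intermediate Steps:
A = 2304 (A = (41 - 89)² = (-48)² = 2304)
-25*t*(-9) + A = -25*24*(-9) + 2304 = -600*(-9) + 2304 = 5400 + 2304 = 7704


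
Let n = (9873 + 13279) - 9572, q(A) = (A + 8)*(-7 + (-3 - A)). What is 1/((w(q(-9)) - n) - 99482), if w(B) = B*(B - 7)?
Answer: -1/113068 ≈ -8.8442e-6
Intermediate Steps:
q(A) = (-10 - A)*(8 + A) (q(A) = (8 + A)*(-10 - A) = (-10 - A)*(8 + A))
n = 13580 (n = 23152 - 9572 = 13580)
w(B) = B*(-7 + B)
1/((w(q(-9)) - n) - 99482) = 1/(((-80 - 1*(-9)² - 18*(-9))*(-7 + (-80 - 1*(-9)² - 18*(-9))) - 1*13580) - 99482) = 1/(((-80 - 1*81 + 162)*(-7 + (-80 - 1*81 + 162)) - 13580) - 99482) = 1/(((-80 - 81 + 162)*(-7 + (-80 - 81 + 162)) - 13580) - 99482) = 1/((1*(-7 + 1) - 13580) - 99482) = 1/((1*(-6) - 13580) - 99482) = 1/((-6 - 13580) - 99482) = 1/(-13586 - 99482) = 1/(-113068) = -1/113068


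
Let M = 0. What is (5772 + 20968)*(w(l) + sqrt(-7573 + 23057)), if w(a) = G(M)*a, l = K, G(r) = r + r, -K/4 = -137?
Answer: 374360*sqrt(79) ≈ 3.3274e+6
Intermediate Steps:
K = 548 (K = -4*(-137) = 548)
G(r) = 2*r
l = 548
w(a) = 0 (w(a) = (2*0)*a = 0*a = 0)
(5772 + 20968)*(w(l) + sqrt(-7573 + 23057)) = (5772 + 20968)*(0 + sqrt(-7573 + 23057)) = 26740*(0 + sqrt(15484)) = 26740*(0 + 14*sqrt(79)) = 26740*(14*sqrt(79)) = 374360*sqrt(79)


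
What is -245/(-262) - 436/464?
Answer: -69/15196 ≈ -0.0045407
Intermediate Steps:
-245/(-262) - 436/464 = -245*(-1/262) - 436*1/464 = 245/262 - 109/116 = -69/15196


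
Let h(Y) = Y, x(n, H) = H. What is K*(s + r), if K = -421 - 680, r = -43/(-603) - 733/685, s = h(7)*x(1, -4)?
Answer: 4395956828/137685 ≈ 31928.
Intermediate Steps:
s = -28 (s = 7*(-4) = -28)
r = -412544/413055 (r = -43*(-1/603) - 733*1/685 = 43/603 - 733/685 = -412544/413055 ≈ -0.99876)
K = -1101
K*(s + r) = -1101*(-28 - 412544/413055) = -1101*(-11978084/413055) = 4395956828/137685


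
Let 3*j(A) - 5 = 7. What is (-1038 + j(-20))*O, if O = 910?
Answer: -940940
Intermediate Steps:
j(A) = 4 (j(A) = 5/3 + (⅓)*7 = 5/3 + 7/3 = 4)
(-1038 + j(-20))*O = (-1038 + 4)*910 = -1034*910 = -940940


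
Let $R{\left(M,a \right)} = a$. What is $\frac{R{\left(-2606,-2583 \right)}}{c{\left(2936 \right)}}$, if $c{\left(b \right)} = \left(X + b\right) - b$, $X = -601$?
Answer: $\frac{2583}{601} \approx 4.2978$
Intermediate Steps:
$c{\left(b \right)} = -601$ ($c{\left(b \right)} = \left(-601 + b\right) - b = -601$)
$\frac{R{\left(-2606,-2583 \right)}}{c{\left(2936 \right)}} = - \frac{2583}{-601} = \left(-2583\right) \left(- \frac{1}{601}\right) = \frac{2583}{601}$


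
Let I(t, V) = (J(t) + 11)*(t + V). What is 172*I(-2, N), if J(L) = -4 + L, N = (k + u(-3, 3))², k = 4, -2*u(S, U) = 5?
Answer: 215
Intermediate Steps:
u(S, U) = -5/2 (u(S, U) = -½*5 = -5/2)
N = 9/4 (N = (4 - 5/2)² = (3/2)² = 9/4 ≈ 2.2500)
I(t, V) = (7 + t)*(V + t) (I(t, V) = ((-4 + t) + 11)*(t + V) = (7 + t)*(V + t))
172*I(-2, N) = 172*((-2)² + 7*(9/4) + 7*(-2) + (9/4)*(-2)) = 172*(4 + 63/4 - 14 - 9/2) = 172*(5/4) = 215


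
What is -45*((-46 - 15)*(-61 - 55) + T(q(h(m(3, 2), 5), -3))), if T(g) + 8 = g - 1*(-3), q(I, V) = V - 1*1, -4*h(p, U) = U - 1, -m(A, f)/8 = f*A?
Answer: -318015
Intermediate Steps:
m(A, f) = -8*A*f (m(A, f) = -8*f*A = -8*A*f)
h(p, U) = 1/4 - U/4 (h(p, U) = -(U - 1)/4 = -(-1 + U)/4 = 1/4 - U/4)
q(I, V) = -1 + V (q(I, V) = V - 1 = -1 + V)
T(g) = -5 + g (T(g) = -8 + (g - 1*(-3)) = -8 + (g + 3) = -8 + (3 + g) = -5 + g)
-45*((-46 - 15)*(-61 - 55) + T(q(h(m(3, 2), 5), -3))) = -45*((-46 - 15)*(-61 - 55) + (-5 + (-1 - 3))) = -45*(-61*(-116) + (-5 - 4)) = -45*(7076 - 9) = -45*7067 = -318015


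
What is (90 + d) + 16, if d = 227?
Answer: 333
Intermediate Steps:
(90 + d) + 16 = (90 + 227) + 16 = 317 + 16 = 333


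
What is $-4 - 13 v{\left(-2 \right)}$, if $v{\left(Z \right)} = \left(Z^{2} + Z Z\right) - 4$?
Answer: $-56$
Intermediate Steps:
$v{\left(Z \right)} = -4 + 2 Z^{2}$ ($v{\left(Z \right)} = \left(Z^{2} + Z^{2}\right) - 4 = 2 Z^{2} - 4 = -4 + 2 Z^{2}$)
$-4 - 13 v{\left(-2 \right)} = -4 - 13 \left(-4 + 2 \left(-2\right)^{2}\right) = -4 - 13 \left(-4 + 2 \cdot 4\right) = -4 - 13 \left(-4 + 8\right) = -4 - 52 = -56$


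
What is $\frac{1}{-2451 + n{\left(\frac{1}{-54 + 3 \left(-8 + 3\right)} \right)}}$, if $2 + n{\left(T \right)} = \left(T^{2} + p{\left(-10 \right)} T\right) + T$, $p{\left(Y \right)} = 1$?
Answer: $- \frac{4761}{11678870} \approx -0.00040766$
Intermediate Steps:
$n{\left(T \right)} = -2 + T^{2} + 2 T$ ($n{\left(T \right)} = -2 + \left(\left(T^{2} + 1 T\right) + T\right) = -2 + \left(\left(T^{2} + T\right) + T\right) = -2 + \left(\left(T + T^{2}\right) + T\right) = -2 + \left(T^{2} + 2 T\right) = -2 + T^{2} + 2 T$)
$\frac{1}{-2451 + n{\left(\frac{1}{-54 + 3 \left(-8 + 3\right)} \right)}} = \frac{1}{-2451 + \left(-2 + \left(\frac{1}{-54 + 3 \left(-8 + 3\right)}\right)^{2} + \frac{2}{-54 + 3 \left(-8 + 3\right)}\right)} = \frac{1}{-2451 + \left(-2 + \left(\frac{1}{-54 + 3 \left(-5\right)}\right)^{2} + \frac{2}{-54 + 3 \left(-5\right)}\right)} = \frac{1}{-2451 + \left(-2 + \left(\frac{1}{-54 - 15}\right)^{2} + \frac{2}{-54 - 15}\right)} = \frac{1}{-2451 + \left(-2 + \left(\frac{1}{-69}\right)^{2} + \frac{2}{-69}\right)} = \frac{1}{-2451 + \left(-2 + \left(- \frac{1}{69}\right)^{2} + 2 \left(- \frac{1}{69}\right)\right)} = \frac{1}{-2451 - \frac{9659}{4761}} = \frac{1}{- \frac{11678870}{4761}} = - \frac{4761}{11678870}$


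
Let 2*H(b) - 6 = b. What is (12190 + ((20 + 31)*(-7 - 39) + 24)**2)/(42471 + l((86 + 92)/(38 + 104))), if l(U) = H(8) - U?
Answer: 383675054/3015849 ≈ 127.22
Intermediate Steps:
H(b) = 3 + b/2
l(U) = 7 - U (l(U) = (3 + (1/2)*8) - U = (3 + 4) - U = 7 - U)
(12190 + ((20 + 31)*(-7 - 39) + 24)**2)/(42471 + l((86 + 92)/(38 + 104))) = (12190 + ((20 + 31)*(-7 - 39) + 24)**2)/(42471 + (7 - (86 + 92)/(38 + 104))) = (12190 + (51*(-46) + 24)**2)/(42471 + (7 - 178/142)) = (12190 + (-2346 + 24)**2)/(42471 + (7 - 178/142)) = (12190 + (-2322)**2)/(42471 + (7 - 1*89/71)) = (12190 + 5391684)/(42471 + (7 - 89/71)) = 5403874/(42471 + 408/71) = 5403874/(3015849/71) = 5403874*(71/3015849) = 383675054/3015849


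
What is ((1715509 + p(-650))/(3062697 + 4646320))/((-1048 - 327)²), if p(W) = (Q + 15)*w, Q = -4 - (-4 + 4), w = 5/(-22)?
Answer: 3431013/29149720531250 ≈ 1.1770e-7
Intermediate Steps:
w = -5/22 (w = 5*(-1/22) = -5/22 ≈ -0.22727)
Q = -4 (Q = -4 - 1*0 = -4 + 0 = -4)
p(W) = -5/2 (p(W) = (-4 + 15)*(-5/22) = 11*(-5/22) = -5/2)
((1715509 + p(-650))/(3062697 + 4646320))/((-1048 - 327)²) = ((1715509 - 5/2)/(3062697 + 4646320))/((-1048 - 327)²) = ((3431013/2)/7709017)/((-1375)²) = ((3431013/2)*(1/7709017))/1890625 = (3431013/15418034)*(1/1890625) = 3431013/29149720531250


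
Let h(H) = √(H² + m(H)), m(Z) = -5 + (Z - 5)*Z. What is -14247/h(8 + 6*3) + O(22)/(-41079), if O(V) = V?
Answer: -22/41079 - 14247*√1217/1217 ≈ -408.39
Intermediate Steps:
m(Z) = -5 + Z*(-5 + Z) (m(Z) = -5 + (-5 + Z)*Z = -5 + Z*(-5 + Z))
h(H) = √(-5 - 5*H + 2*H²) (h(H) = √(H² + (-5 + H² - 5*H)) = √(-5 - 5*H + 2*H²))
-14247/h(8 + 6*3) + O(22)/(-41079) = -14247/√(-5 - 5*(8 + 6*3) + 2*(8 + 6*3)²) + 22/(-41079) = -14247/√(-5 - 5*(8 + 18) + 2*(8 + 18)²) + 22*(-1/41079) = -14247/√(-5 - 5*26 + 2*26²) - 22/41079 = -14247/√(-5 - 130 + 2*676) - 22/41079 = -14247/√(-5 - 130 + 1352) - 22/41079 = -14247*√1217/1217 - 22/41079 = -22/41079 - 14247*√1217/1217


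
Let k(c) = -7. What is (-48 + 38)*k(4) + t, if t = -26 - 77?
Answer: -33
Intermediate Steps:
t = -103
(-48 + 38)*k(4) + t = (-48 + 38)*(-7) - 103 = -10*(-7) - 103 = 70 - 103 = -33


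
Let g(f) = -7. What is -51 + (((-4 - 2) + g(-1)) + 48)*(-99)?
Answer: -3516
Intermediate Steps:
-51 + (((-4 - 2) + g(-1)) + 48)*(-99) = -51 + (((-4 - 2) - 7) + 48)*(-99) = -51 + ((-6 - 7) + 48)*(-99) = -51 + (-13 + 48)*(-99) = -51 + 35*(-99) = -51 - 3465 = -3516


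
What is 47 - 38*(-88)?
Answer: 3391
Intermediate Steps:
47 - 38*(-88) = 47 + 3344 = 3391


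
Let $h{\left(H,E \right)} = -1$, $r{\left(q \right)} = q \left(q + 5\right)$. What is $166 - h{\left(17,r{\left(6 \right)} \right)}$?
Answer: $167$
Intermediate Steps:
$r{\left(q \right)} = q \left(5 + q\right)$
$166 - h{\left(17,r{\left(6 \right)} \right)} = 166 - -1 = 166 + 1 = 167$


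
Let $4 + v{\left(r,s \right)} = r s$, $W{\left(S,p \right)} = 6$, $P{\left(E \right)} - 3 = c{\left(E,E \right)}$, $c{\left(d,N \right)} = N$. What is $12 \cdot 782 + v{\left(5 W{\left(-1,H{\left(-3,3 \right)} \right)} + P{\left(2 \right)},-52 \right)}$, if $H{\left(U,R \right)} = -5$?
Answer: $7560$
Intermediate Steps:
$P{\left(E \right)} = 3 + E$
$v{\left(r,s \right)} = -4 + r s$
$12 \cdot 782 + v{\left(5 W{\left(-1,H{\left(-3,3 \right)} \right)} + P{\left(2 \right)},-52 \right)} = 12 \cdot 782 + \left(-4 + \left(5 \cdot 6 + \left(3 + 2\right)\right) \left(-52\right)\right) = 9384 + \left(-4 + \left(30 + 5\right) \left(-52\right)\right) = 9384 + \left(-4 + 35 \left(-52\right)\right) = 9384 - 1824 = 7560$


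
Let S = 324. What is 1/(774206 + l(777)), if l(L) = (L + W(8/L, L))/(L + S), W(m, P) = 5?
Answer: 1101/852401588 ≈ 1.2916e-6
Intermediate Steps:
l(L) = (5 + L)/(324 + L) (l(L) = (L + 5)/(L + 324) = (5 + L)/(324 + L))
1/(774206 + l(777)) = 1/(774206 + (5 + 777)/(324 + 777)) = 1/(774206 + 782/1101) = 1/(852401588/1101) = 1101/852401588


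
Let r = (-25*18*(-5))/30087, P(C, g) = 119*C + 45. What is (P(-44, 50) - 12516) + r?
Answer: -59194251/3343 ≈ -17707.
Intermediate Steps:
P(C, g) = 45 + 119*C
r = 250/3343 (r = -450*(-5)*(1/30087) = 2250*(1/30087) = 250/3343 ≈ 0.074783)
(P(-44, 50) - 12516) + r = ((45 + 119*(-44)) - 12516) + 250/3343 = ((45 - 5236) - 12516) + 250/3343 = (-5191 - 12516) + 250/3343 = -17707 + 250/3343 = -59194251/3343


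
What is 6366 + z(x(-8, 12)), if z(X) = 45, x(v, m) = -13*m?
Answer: 6411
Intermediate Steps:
6366 + z(x(-8, 12)) = 6366 + 45 = 6411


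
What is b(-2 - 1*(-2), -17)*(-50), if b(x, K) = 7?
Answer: -350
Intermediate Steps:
b(-2 - 1*(-2), -17)*(-50) = 7*(-50) = -350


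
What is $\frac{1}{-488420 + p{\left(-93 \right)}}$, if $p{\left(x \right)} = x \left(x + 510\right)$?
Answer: $- \frac{1}{527201} \approx -1.8968 \cdot 10^{-6}$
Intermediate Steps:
$p{\left(x \right)} = x \left(510 + x\right)$
$\frac{1}{-488420 + p{\left(-93 \right)}} = \frac{1}{-488420 - 93 \left(510 - 93\right)} = \frac{1}{-488420 - 38781} = \frac{1}{-527201} = - \frac{1}{527201}$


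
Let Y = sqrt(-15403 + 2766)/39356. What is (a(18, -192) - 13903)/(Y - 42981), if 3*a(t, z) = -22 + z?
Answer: 930313916926258256/2861376032016388333 + 1649921588*I*sqrt(12637)/8584128096049164999 ≈ 0.32513 + 2.1607e-8*I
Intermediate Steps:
a(t, z) = -22/3 + z/3 (a(t, z) = (-22 + z)/3 = -22/3 + z/3)
Y = I*sqrt(12637)/39356 (Y = sqrt(-12637)*(1/39356) = (I*sqrt(12637))*(1/39356) = I*sqrt(12637)/39356 ≈ 0.0028563*I)
(a(18, -192) - 13903)/(Y - 42981) = ((-22/3 + (1/3)*(-192)) - 13903)/(I*sqrt(12637)/39356 - 42981) = ((-22/3 - 64) - 13903)/(-42981 + I*sqrt(12637)/39356) = (-214/3 - 13903)/(-42981 + I*sqrt(12637)/39356) = -41923/(3*(-42981 + I*sqrt(12637)/39356))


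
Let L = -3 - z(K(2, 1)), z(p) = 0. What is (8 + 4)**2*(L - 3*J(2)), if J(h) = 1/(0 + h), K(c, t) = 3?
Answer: -648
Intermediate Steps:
J(h) = 1/h
L = -3 (L = -3 - 1*0 = -3 + 0 = -3)
(8 + 4)**2*(L - 3*J(2)) = (8 + 4)**2*(-3 - 3/2) = 12**2*(-3 - 3*1/2) = 144*(-3 - 3/2) = 144*(-9/2) = -648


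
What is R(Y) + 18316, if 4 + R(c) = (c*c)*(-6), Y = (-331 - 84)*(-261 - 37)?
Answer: -91765595088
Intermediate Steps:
Y = 123670 (Y = -415*(-298) = 123670)
R(c) = -4 - 6*c² (R(c) = -4 + (c*c)*(-6) = -4 + c²*(-6) = -4 - 6*c²)
R(Y) + 18316 = (-4 - 6*123670²) + 18316 = (-4 - 6*15294268900) + 18316 = (-4 - 91765613400) + 18316 = -91765613404 + 18316 = -91765595088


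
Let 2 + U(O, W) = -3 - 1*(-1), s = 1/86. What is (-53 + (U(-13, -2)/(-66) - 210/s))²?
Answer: 357277566529/1089 ≈ 3.2808e+8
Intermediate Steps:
s = 1/86 ≈ 0.011628
U(O, W) = -4 (U(O, W) = -2 + (-3 - 1*(-1)) = -2 + (-3 + 1) = -2 - 2 = -4)
(-53 + (U(-13, -2)/(-66) - 210/s))² = (-53 + (-4/(-66) - 210/1/86))² = (-53 + (-4*(-1/66) - 210*86))² = (-53 + (2/33 - 18060))² = (-53 - 595978/33)² = (-597727/33)² = 357277566529/1089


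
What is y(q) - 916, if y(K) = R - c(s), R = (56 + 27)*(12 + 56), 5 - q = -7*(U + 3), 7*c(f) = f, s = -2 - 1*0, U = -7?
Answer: 33098/7 ≈ 4728.3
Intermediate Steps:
s = -2 (s = -2 + 0 = -2)
c(f) = f/7
q = -23 (q = 5 - (-7)*(-7 + 3) = 5 - (-7)*(-4) = 5 - 1*28 = 5 - 28 = -23)
R = 5644 (R = 83*68 = 5644)
y(K) = 39510/7 (y(K) = 5644 - (-2)/7 = 5644 - 1*(-2/7) = 5644 + 2/7 = 39510/7)
y(q) - 916 = 39510/7 - 916 = 33098/7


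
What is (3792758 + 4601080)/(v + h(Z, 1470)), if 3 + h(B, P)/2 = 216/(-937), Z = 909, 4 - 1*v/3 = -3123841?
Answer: 2621675402/2927040747 ≈ 0.89567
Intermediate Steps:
v = 9371535 (v = 12 - 3*(-3123841) = 12 + 9371523 = 9371535)
h(B, P) = -6054/937 (h(B, P) = -6 + 2*(216/(-937)) = -6 + 2*(216*(-1/937)) = -6 + 2*(-216/937) = -6 - 432/937 = -6054/937)
(3792758 + 4601080)/(v + h(Z, 1470)) = (3792758 + 4601080)/(9371535 - 6054/937) = 8393838/(8781122241/937) = 8393838*(937/8781122241) = 2621675402/2927040747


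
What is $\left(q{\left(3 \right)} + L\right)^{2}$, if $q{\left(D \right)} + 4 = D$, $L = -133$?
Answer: $17956$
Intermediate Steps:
$q{\left(D \right)} = -4 + D$
$\left(q{\left(3 \right)} + L\right)^{2} = \left(\left(-4 + 3\right) - 133\right)^{2} = \left(-1 - 133\right)^{2} = \left(-134\right)^{2} = 17956$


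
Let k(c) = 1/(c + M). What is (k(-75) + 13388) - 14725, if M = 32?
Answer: -57492/43 ≈ -1337.0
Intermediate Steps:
k(c) = 1/(32 + c) (k(c) = 1/(c + 32) = 1/(32 + c))
(k(-75) + 13388) - 14725 = (1/(32 - 75) + 13388) - 14725 = (1/(-43) + 13388) - 14725 = (-1/43 + 13388) - 14725 = 575683/43 - 14725 = -57492/43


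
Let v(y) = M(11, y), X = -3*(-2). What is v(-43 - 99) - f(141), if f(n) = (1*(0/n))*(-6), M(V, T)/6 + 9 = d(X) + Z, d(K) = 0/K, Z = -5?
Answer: -84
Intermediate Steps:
X = 6
d(K) = 0
M(V, T) = -84 (M(V, T) = -54 + 6*(0 - 5) = -54 + 6*(-5) = -54 - 30 = -84)
v(y) = -84
f(n) = 0 (f(n) = (1*0)*(-6) = 0*(-6) = 0)
v(-43 - 99) - f(141) = -84 - 1*0 = -84 + 0 = -84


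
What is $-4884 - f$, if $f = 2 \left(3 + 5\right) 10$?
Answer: $-5044$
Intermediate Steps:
$f = 160$ ($f = 2 \cdot 8 \cdot 10 = 16 \cdot 10 = 160$)
$-4884 - f = -4884 - 160 = -5044$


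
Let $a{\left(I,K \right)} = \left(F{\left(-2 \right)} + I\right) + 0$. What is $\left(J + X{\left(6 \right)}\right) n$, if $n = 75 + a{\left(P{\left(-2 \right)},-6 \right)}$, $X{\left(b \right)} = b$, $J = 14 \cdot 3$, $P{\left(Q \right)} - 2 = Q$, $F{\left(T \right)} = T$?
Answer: $3504$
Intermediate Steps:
$P{\left(Q \right)} = 2 + Q$
$J = 42$
$a{\left(I,K \right)} = -2 + I$ ($a{\left(I,K \right)} = \left(-2 + I\right) + 0 = -2 + I$)
$n = 73$ ($n = 75 + \left(-2 + \left(2 - 2\right)\right) = 75 + \left(-2 + 0\right) = 75 - 2 = 73$)
$\left(J + X{\left(6 \right)}\right) n = \left(42 + 6\right) 73 = 48 \cdot 73 = 3504$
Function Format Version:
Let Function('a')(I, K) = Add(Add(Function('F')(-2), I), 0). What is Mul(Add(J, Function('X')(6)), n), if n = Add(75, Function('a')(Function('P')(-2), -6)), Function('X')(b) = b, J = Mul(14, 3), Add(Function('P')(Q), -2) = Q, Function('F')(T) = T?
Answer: 3504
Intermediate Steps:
Function('P')(Q) = Add(2, Q)
J = 42
Function('a')(I, K) = Add(-2, I) (Function('a')(I, K) = Add(Add(-2, I), 0) = Add(-2, I))
n = 73 (n = Add(75, Add(-2, Add(2, -2))) = Add(75, Add(-2, 0)) = Add(75, -2) = 73)
Mul(Add(J, Function('X')(6)), n) = Mul(Add(42, 6), 73) = Mul(48, 73) = 3504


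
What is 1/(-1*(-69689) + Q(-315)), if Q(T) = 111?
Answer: 1/69800 ≈ 1.4327e-5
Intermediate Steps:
1/(-1*(-69689) + Q(-315)) = 1/(-1*(-69689) + 111) = 1/(69689 + 111) = 1/69800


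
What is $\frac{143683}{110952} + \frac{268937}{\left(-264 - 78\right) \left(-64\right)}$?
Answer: $\frac{458111549}{33729408} \approx 13.582$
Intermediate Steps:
$\frac{143683}{110952} + \frac{268937}{\left(-264 - 78\right) \left(-64\right)} = 143683 \cdot \frac{1}{110952} + \frac{268937}{\left(-264 - 78\right) \left(-64\right)} = \frac{143683}{110952} + \frac{268937}{\left(-342\right) \left(-64\right)} = \frac{143683}{110952} + \frac{268937}{21888} = \frac{458111549}{33729408}$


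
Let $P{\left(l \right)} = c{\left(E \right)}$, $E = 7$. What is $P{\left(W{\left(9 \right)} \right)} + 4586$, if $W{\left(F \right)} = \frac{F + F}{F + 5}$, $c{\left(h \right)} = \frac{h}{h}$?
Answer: $4587$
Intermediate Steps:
$c{\left(h \right)} = 1$
$W{\left(F \right)} = \frac{2 F}{5 + F}$
$P{\left(l \right)} = 1$
$P{\left(W{\left(9 \right)} \right)} + 4586 = 1 + 4586 = 4587$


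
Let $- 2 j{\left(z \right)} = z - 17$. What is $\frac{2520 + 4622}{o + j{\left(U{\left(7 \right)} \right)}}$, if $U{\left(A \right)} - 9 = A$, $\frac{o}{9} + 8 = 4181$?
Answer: $\frac{14284}{75115} \approx 0.19016$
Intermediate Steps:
$o = 37557$ ($o = -72 + 9 \cdot 4181 = -72 + 37629 = 37557$)
$U{\left(A \right)} = 9 + A$
$j{\left(z \right)} = \frac{17}{2} - \frac{z}{2}$ ($j{\left(z \right)} = - \frac{z - 17}{2} = - \frac{-17 + z}{2} = \frac{17}{2} - \frac{z}{2}$)
$\frac{2520 + 4622}{o + j{\left(U{\left(7 \right)} \right)}} = \frac{2520 + 4622}{37557 + \left(\frac{17}{2} - \frac{9 + 7}{2}\right)} = \frac{7142}{37557 + \left(\frac{17}{2} - 8\right)} = \frac{7142}{37557 + \frac{1}{2}} = \frac{7142}{\frac{75115}{2}} = 7142 \cdot \frac{2}{75115} = \frac{14284}{75115}$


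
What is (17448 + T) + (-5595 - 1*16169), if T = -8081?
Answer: -12397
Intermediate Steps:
(17448 + T) + (-5595 - 1*16169) = (17448 - 8081) + (-5595 - 1*16169) = 9367 + (-5595 - 16169) = 9367 - 21764 = -12397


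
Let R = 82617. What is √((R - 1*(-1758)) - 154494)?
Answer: 21*I*√159 ≈ 264.8*I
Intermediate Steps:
√((R - 1*(-1758)) - 154494) = √((82617 - 1*(-1758)) - 154494) = √((82617 + 1758) - 154494) = √(84375 - 154494) = √(-70119) = 21*I*√159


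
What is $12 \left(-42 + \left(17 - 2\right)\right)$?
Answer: $-324$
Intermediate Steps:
$12 \left(-42 + \left(17 - 2\right)\right) = 12 \left(-42 + 15\right) = 12 \left(-27\right) = -324$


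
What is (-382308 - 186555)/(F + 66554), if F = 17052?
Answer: -568863/83606 ≈ -6.8041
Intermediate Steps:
(-382308 - 186555)/(F + 66554) = (-382308 - 186555)/(17052 + 66554) = -568863/83606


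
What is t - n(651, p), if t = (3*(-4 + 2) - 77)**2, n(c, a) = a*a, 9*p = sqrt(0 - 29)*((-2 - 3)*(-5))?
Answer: 576134/81 ≈ 7112.8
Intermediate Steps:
p = 25*I*sqrt(29)/9 (p = (sqrt(0 - 29)*((-2 - 3)*(-5)))/9 = (sqrt(-29)*(-5*(-5)))/9 = ((I*sqrt(29))*25)/9 = (25*I*sqrt(29))/9 = 25*I*sqrt(29)/9 ≈ 14.959*I)
n(c, a) = a**2
t = 6889 (t = (3*(-2) - 77)**2 = (-6 - 77)**2 = (-83)**2 = 6889)
t - n(651, p) = 6889 - (25*I*sqrt(29)/9)**2 = 6889 - 1*(-18125/81) = 6889 + 18125/81 = 576134/81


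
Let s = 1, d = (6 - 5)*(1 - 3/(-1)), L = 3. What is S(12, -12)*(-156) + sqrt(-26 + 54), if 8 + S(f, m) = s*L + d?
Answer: 156 + 2*sqrt(7) ≈ 161.29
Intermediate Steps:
d = 4 (d = 1*(1 - 3*(-1)) = 1*(1 + 3) = 1*4 = 4)
S(f, m) = -1 (S(f, m) = -8 + (1*3 + 4) = -8 + (3 + 4) = -8 + 7 = -1)
S(12, -12)*(-156) + sqrt(-26 + 54) = -1*(-156) + sqrt(-26 + 54) = 156 + sqrt(28) = 156 + 2*sqrt(7)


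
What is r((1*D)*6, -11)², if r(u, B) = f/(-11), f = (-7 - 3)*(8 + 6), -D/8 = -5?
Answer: 19600/121 ≈ 161.98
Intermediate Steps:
D = 40 (D = -8*(-5) = 40)
f = -140 (f = -10*14 = -140)
r(u, B) = 140/11 (r(u, B) = -140/(-11) = -140*(-1/11) = 140/11)
r((1*D)*6, -11)² = (140/11)² = 19600/121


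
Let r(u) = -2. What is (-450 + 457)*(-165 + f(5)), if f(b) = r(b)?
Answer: -1169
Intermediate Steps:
f(b) = -2
(-450 + 457)*(-165 + f(5)) = (-450 + 457)*(-165 - 2) = 7*(-167) = -1169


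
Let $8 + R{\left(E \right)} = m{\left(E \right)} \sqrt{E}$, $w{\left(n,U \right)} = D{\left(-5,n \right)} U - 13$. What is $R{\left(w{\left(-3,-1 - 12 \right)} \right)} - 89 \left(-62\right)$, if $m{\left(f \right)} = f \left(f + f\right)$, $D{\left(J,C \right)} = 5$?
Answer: $5510 + 12168 i \sqrt{78} \approx 5510.0 + 1.0746 \cdot 10^{5} i$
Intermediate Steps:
$m{\left(f \right)} = 2 f^{2}$ ($m{\left(f \right)} = f 2 f = 2 f^{2}$)
$w{\left(n,U \right)} = -13 + 5 U$ ($w{\left(n,U \right)} = 5 U - 13 = -13 + 5 U$)
$R{\left(E \right)} = -8 + 2 E^{\frac{5}{2}}$ ($R{\left(E \right)} = -8 + 2 E^{2} \sqrt{E} = -8 + 2 E^{\frac{5}{2}}$)
$R{\left(w{\left(-3,-1 - 12 \right)} \right)} - 89 \left(-62\right) = \left(-8 + 2 \left(-13 + 5 \left(-1 - 12\right)\right)^{\frac{5}{2}}\right) - 89 \left(-62\right) = \left(-8 + 2 \left(-13 + 5 \left(-1 - 12\right)\right)^{\frac{5}{2}}\right) - -5518 = \left(-8 + 2 \left(-13 + 5 \left(-13\right)\right)^{\frac{5}{2}}\right) + 5518 = \left(-8 + 2 \left(-13 - 65\right)^{\frac{5}{2}}\right) + 5518 = \left(-8 + 2 \left(-78\right)^{\frac{5}{2}}\right) + 5518 = \left(-8 + 2 \cdot 6084 i \sqrt{78}\right) + 5518 = \left(-8 + 12168 i \sqrt{78}\right) + 5518 = 5510 + 12168 i \sqrt{78}$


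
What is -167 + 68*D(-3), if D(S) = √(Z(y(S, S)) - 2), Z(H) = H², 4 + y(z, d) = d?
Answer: -167 + 68*√47 ≈ 299.18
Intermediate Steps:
y(z, d) = -4 + d
D(S) = √(-2 + (-4 + S)²) (D(S) = √((-4 + S)² - 2) = √(-2 + (-4 + S)²))
-167 + 68*D(-3) = -167 + 68*√(-2 + (-4 - 3)²) = -167 + 68*√(-2 + (-7)²) = -167 + 68*√(-2 + 49) = -167 + 68*√47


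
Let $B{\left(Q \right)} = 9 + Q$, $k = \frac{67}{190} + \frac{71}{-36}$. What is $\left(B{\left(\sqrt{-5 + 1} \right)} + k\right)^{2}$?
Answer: $\frac{590322481}{11696400} + \frac{25241 i}{855} \approx 50.47 + 29.522 i$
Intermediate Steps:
$k = - \frac{5539}{3420}$ ($k = 67 \cdot \frac{1}{190} + 71 \left(- \frac{1}{36}\right) = \frac{67}{190} - \frac{71}{36} = - \frac{5539}{3420} \approx -1.6196$)
$\left(B{\left(\sqrt{-5 + 1} \right)} + k\right)^{2} = \left(\left(9 + \sqrt{-5 + 1}\right) - \frac{5539}{3420}\right)^{2} = \left(\left(9 + \sqrt{-4}\right) - \frac{5539}{3420}\right)^{2} = \left(\left(9 + 2 i\right) - \frac{5539}{3420}\right)^{2} = \left(\frac{25241}{3420} + 2 i\right)^{2}$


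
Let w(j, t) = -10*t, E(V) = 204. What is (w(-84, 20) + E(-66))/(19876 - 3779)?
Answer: 4/16097 ≈ 0.00024849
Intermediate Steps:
(w(-84, 20) + E(-66))/(19876 - 3779) = (-10*20 + 204)/(19876 - 3779) = (-200 + 204)/16097 = 4*(1/16097) = 4/16097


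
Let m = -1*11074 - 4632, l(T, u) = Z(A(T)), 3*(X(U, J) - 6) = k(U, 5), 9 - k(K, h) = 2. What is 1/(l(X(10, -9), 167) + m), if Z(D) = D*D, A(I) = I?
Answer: -9/140729 ≈ -6.3953e-5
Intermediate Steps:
k(K, h) = 7 (k(K, h) = 9 - 1*2 = 9 - 2 = 7)
X(U, J) = 25/3 (X(U, J) = 6 + (⅓)*7 = 6 + 7/3 = 25/3)
Z(D) = D²
l(T, u) = T²
m = -15706 (m = -11074 - 4632 = -15706)
1/(l(X(10, -9), 167) + m) = 1/((25/3)² - 15706) = 1/(625/9 - 15706) = 1/(-140729/9) = -9/140729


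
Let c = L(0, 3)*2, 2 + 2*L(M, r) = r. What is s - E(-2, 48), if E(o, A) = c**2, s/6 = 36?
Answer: 215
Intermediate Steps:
s = 216 (s = 6*36 = 216)
L(M, r) = -1 + r/2
c = 1 (c = (-1 + (1/2)*3)*2 = (-1 + 3/2)*2 = (1/2)*2 = 1)
E(o, A) = 1 (E(o, A) = 1**2 = 1)
s - E(-2, 48) = 216 - 1*1 = 216 - 1 = 215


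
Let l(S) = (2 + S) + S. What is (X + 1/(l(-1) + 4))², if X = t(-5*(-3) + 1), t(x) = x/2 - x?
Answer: 961/16 ≈ 60.063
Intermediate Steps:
l(S) = 2 + 2*S
t(x) = -x/2 (t(x) = x*(½) - x = x/2 - x = -x/2)
X = -8 (X = -(-5*(-3) + 1)/2 = -(15 + 1)/2 = -½*16 = -8)
(X + 1/(l(-1) + 4))² = (-8 + 1/((2 + 2*(-1)) + 4))² = (-8 + 1/((2 - 2) + 4))² = (-8 + 1/(0 + 4))² = (-8 + 1/4)² = (-8 + ¼)² = (-31/4)² = 961/16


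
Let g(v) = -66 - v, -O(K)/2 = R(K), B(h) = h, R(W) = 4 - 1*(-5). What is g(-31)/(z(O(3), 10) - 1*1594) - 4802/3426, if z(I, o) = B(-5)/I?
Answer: -67798297/49140831 ≈ -1.3797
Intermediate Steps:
R(W) = 9 (R(W) = 4 + 5 = 9)
O(K) = -18 (O(K) = -2*9 = -18)
z(I, o) = -5/I
g(-31)/(z(O(3), 10) - 1*1594) - 4802/3426 = (-66 - 1*(-31))/(-5/(-18) - 1*1594) - 4802/3426 = (-66 + 31)/(-5*(-1/18) - 1594) - 4802*1/3426 = -35/(5/18 - 1594) - 2401/1713 = -35/(-28687/18) - 2401/1713 = -35*(-18/28687) - 2401/1713 = 630/28687 - 2401/1713 = -67798297/49140831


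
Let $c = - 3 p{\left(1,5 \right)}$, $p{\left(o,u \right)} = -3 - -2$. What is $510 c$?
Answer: $1530$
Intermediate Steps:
$p{\left(o,u \right)} = -1$ ($p{\left(o,u \right)} = -3 + 2 = -1$)
$c = 3$ ($c = \left(-3\right) \left(-1\right) = 3$)
$510 c = 510 \cdot 3 = 1530$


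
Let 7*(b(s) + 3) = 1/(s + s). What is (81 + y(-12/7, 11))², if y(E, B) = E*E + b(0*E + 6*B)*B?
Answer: 897541681/345744 ≈ 2596.0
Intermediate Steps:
b(s) = -3 + 1/(14*s) (b(s) = -3 + 1/(7*(s + s)) = -3 + 1/(7*((2*s))) = -3 + (1/(2*s))/7 = -3 + 1/(14*s))
y(E, B) = E² + B*(-3 + 1/(84*B)) (y(E, B) = E*E + (-3 + 1/(14*(0*E + 6*B)))*B = E² + (-3 + 1/(14*(0 + 6*B)))*B = E² + (-3 + 1/(14*((6*B))))*B = E² + (-3 + (1/(6*B))/14)*B = E² + (-3 + 1/(84*B))*B = E² + B*(-3 + 1/(84*B)))
(81 + y(-12/7, 11))² = (81 + (1/84 + (-12/7)² - 3*11))² = (81 + (1/84 + (-12*⅐)² - 33))² = (81 + (1/84 + (-12/7)² - 33))² = (81 + (1/84 + 144/49 - 33))² = (81 - 17669/588)² = (29959/588)² = 897541681/345744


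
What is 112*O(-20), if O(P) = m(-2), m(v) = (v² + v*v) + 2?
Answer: 1120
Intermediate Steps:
m(v) = 2 + 2*v² (m(v) = (v² + v²) + 2 = 2*v² + 2 = 2 + 2*v²)
O(P) = 10 (O(P) = 2 + 2*(-2)² = 2 + 2*4 = 2 + 8 = 10)
112*O(-20) = 112*10 = 1120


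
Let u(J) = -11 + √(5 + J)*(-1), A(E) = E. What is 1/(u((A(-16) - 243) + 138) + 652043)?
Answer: 163008/106286432285 + I*√29/212572864570 ≈ 1.5337e-6 + 2.5333e-11*I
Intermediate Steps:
u(J) = -11 - √(5 + J)
1/(u((A(-16) - 243) + 138) + 652043) = 1/((-11 - √(5 + ((-16 - 243) + 138))) + 652043) = 1/((-11 - √(5 + (-259 + 138))) + 652043) = 1/((-11 - √(5 - 121)) + 652043) = 1/((-11 - √(-116)) + 652043) = 1/((-11 - 2*I*√29) + 652043) = 1/(652032 - 2*I*√29)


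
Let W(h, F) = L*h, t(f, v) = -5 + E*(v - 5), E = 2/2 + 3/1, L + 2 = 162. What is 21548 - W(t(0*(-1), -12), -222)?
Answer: 33228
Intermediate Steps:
L = 160 (L = -2 + 162 = 160)
E = 4 (E = 2*(1/2) + 3*1 = 1 + 3 = 4)
t(f, v) = -25 + 4*v (t(f, v) = -5 + 4*(v - 5) = -5 + 4*(-5 + v) = -5 + (-20 + 4*v) = -25 + 4*v)
W(h, F) = 160*h
21548 - W(t(0*(-1), -12), -222) = 21548 - 160*(-25 + 4*(-12)) = 21548 - 160*(-25 - 48) = 21548 - 160*(-73) = 21548 - 1*(-11680) = 21548 + 11680 = 33228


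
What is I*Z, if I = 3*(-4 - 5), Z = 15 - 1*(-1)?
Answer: -432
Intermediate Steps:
Z = 16 (Z = 15 + 1 = 16)
I = -27 (I = 3*(-9) = -27)
I*Z = -27*16 = -432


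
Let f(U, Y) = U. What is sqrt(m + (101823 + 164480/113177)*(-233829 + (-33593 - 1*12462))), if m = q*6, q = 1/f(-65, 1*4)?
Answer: I*sqrt(1542315517239741216595610)/7356505 ≈ 1.6882e+5*I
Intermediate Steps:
q = -1/65 (q = 1/(-65) = -1/65 ≈ -0.015385)
m = -6/65 (m = -1/65*6 = -6/65 ≈ -0.092308)
sqrt(m + (101823 + 164480/113177)*(-233829 + (-33593 - 1*12462))) = sqrt(-6/65 + (101823 + 164480/113177)*(-233829 + (-33593 - 1*12462))) = sqrt(-6/65 + (101823 + 164480*(1/113177))*(-233829 + (-33593 - 12462))) = sqrt(-6/65 + (101823 + 164480/113177)*(-233829 - 46055)) = sqrt(-6/65 + (11524186151/113177)*(-279884)) = sqrt(-6/65 - 3225435316686484/113177) = sqrt(-209653295585300522/7356505) = I*sqrt(1542315517239741216595610)/7356505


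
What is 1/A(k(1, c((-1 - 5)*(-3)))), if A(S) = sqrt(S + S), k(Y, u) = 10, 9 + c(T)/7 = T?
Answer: sqrt(5)/10 ≈ 0.22361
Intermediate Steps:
c(T) = -63 + 7*T
A(S) = sqrt(2)*sqrt(S) (A(S) = sqrt(2*S) = sqrt(2)*sqrt(S))
1/A(k(1, c((-1 - 5)*(-3)))) = 1/(sqrt(2)*sqrt(10)) = 1/(2*sqrt(5)) = sqrt(5)/10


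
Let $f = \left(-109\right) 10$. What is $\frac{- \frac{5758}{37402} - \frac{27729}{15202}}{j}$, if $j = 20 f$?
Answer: $\frac{562326587}{6197578723600} \approx 9.0733 \cdot 10^{-5}$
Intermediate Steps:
$f = -1090$
$j = -21800$ ($j = 20 \left(-1090\right) = -21800$)
$\frac{- \frac{5758}{37402} - \frac{27729}{15202}}{j} = \frac{- \frac{5758}{37402} - \frac{27729}{15202}}{-21800} = \left(\left(-5758\right) \frac{1}{37402} - \frac{27729}{15202}\right) \left(- \frac{1}{21800}\right) = \left(- \frac{2879}{18701} - \frac{27729}{15202}\right) \left(- \frac{1}{21800}\right) = \left(- \frac{562326587}{284292602}\right) \left(- \frac{1}{21800}\right) = \frac{562326587}{6197578723600}$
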